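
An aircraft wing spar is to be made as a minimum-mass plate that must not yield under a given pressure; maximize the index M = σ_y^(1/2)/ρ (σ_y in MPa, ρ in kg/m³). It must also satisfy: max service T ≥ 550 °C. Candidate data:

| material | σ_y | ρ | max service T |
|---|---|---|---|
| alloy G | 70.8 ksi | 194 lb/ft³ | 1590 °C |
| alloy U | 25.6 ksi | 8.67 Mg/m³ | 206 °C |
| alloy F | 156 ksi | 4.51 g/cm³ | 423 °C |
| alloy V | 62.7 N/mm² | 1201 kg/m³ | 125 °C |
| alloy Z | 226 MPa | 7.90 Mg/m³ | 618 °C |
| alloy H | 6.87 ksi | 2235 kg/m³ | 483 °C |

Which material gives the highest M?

Screen on constraints: max service T ≥ 550 °C. Survivors: alloy G, alloy Z.
Convert each candidate to consistent units, then evaluate M:
  alloy G: σ_y = 488.1 MPa, ρ = 3108 kg/m³
  alloy Z: σ_y = 226.0 MPa, ρ = 7900 kg/m³
  alloy G: M = 7.11×10⁻³
  alloy Z: M = 1.90×10⁻³
Alloy G ranks first.

alloy G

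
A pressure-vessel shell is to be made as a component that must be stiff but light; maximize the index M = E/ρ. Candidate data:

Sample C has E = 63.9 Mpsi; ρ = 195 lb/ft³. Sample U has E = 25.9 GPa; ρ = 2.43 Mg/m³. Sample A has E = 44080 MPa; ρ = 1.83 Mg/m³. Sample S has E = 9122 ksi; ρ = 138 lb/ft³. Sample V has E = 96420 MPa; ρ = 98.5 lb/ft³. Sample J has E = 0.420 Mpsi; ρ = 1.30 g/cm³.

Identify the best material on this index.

sample C

Putting every candidate on a common basis:
  sample C: E = 440.6 GPa, ρ = 3124 kg/m³
  sample U: E = 25.90 GPa, ρ = 2430 kg/m³
  sample A: E = 44.08 GPa, ρ = 1830 kg/m³
  sample S: E = 62.89 GPa, ρ = 2211 kg/m³
  sample V: E = 96.42 GPa, ρ = 1578 kg/m³
  sample J: E = 2.896 GPa, ρ = 1300 kg/m³
  sample C: M = 141 MN·m/kg
  sample V: M = 61.1 MN·m/kg
  sample S: M = 28.5 MN·m/kg
  sample A: M = 24.1 MN·m/kg
  sample U: M = 10.7 MN·m/kg
  sample J: M = 2.23 MN·m/kg
Highest index: sample C.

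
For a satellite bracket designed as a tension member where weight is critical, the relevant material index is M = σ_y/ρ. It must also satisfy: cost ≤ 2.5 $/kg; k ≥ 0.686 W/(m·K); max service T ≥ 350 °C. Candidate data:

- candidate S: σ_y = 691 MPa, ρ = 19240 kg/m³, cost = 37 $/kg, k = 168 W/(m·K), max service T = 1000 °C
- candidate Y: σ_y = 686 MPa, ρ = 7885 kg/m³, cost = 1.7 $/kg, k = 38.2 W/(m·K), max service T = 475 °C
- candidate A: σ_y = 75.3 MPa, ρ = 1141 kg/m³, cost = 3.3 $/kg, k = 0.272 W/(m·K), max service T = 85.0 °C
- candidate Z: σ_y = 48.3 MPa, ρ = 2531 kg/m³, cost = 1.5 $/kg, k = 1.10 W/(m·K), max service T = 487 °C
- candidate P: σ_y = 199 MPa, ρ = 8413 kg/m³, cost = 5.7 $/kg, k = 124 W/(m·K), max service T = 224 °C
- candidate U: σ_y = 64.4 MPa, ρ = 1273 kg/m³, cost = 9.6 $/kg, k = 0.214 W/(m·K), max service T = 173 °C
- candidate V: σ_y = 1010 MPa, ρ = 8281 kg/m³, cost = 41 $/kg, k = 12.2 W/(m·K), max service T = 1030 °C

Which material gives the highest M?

Screen on constraints: cost ≤ 2.5 $/kg; k ≥ 0.686 W/(m·K); max service T ≥ 350 °C. Survivors: candidate Y, candidate Z.
Evaluate M for each candidate:
  candidate Y: M = 87.0 kN·m/kg
  candidate Z: M = 19.1 kN·m/kg
Candidate Y ranks first.

candidate Y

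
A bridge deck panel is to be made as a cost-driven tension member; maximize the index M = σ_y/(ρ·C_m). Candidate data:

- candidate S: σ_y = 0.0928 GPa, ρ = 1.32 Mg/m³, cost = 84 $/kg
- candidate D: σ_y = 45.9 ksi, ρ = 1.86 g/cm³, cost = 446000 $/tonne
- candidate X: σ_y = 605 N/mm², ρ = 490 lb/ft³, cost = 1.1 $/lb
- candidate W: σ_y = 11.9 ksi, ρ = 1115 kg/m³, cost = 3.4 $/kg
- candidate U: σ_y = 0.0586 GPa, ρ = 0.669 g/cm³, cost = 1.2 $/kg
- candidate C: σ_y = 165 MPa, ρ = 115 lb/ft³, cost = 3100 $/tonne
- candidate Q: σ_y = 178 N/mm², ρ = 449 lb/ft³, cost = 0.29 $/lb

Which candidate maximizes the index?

candidate U

Normalizing units and computing the index:
  candidate S: σ_y = 92.80 MPa, ρ = 1320 kg/m³, cost = 84.00 $/kg
  candidate D: σ_y = 316.5 MPa, ρ = 1860 kg/m³, cost = 446.0 $/kg
  candidate X: σ_y = 605.0 MPa, ρ = 7849 kg/m³, cost = 2.425 $/kg
  candidate W: σ_y = 82.05 MPa, ρ = 1115 kg/m³, cost = 3.400 $/kg
  candidate U: σ_y = 58.60 MPa, ρ = 669.0 kg/m³, cost = 1.200 $/kg
  candidate C: σ_y = 165.0 MPa, ρ = 1842 kg/m³, cost = 3.100 $/kg
  candidate Q: σ_y = 178.0 MPa, ρ = 7192 kg/m³, cost = 0.6393 $/kg
  candidate U: M = 73.0 kN·m per $
  candidate Q: M = 38.7 kN·m per $
  candidate X: M = 31.8 kN·m per $
  candidate C: M = 28.9 kN·m per $
  candidate W: M = 21.6 kN·m per $
  candidate S: M = 0.837 kN·m per $
  candidate D: M = 0.381 kN·m per $
The maximum is for candidate U.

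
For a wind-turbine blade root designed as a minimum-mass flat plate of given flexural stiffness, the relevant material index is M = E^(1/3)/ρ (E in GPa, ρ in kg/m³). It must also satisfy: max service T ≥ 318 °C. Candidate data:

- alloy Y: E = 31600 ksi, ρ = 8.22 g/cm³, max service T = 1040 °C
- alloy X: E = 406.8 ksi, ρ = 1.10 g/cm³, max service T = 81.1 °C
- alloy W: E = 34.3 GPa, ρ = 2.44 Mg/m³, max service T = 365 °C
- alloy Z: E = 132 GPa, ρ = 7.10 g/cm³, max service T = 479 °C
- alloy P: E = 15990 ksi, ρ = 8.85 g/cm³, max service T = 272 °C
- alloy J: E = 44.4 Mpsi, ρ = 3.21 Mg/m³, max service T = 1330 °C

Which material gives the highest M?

alloy J

Screen on constraints: max service T ≥ 318 °C. Survivors: alloy Y, alloy W, alloy Z, alloy J.
Convert each candidate to consistent units, then evaluate M:
  alloy Y: E = 217.9 GPa, ρ = 8220 kg/m³
  alloy W: E = 34.30 GPa, ρ = 2440 kg/m³
  alloy Z: E = 132.0 GPa, ρ = 7100 kg/m³
  alloy J: E = 306.1 GPa, ρ = 3210 kg/m³
  alloy J: M = 2.10×10⁻³
  alloy W: M = 1.33×10⁻³
  alloy Y: M = 0.732×10⁻³
  alloy Z: M = 0.717×10⁻³
Alloy J ranks first.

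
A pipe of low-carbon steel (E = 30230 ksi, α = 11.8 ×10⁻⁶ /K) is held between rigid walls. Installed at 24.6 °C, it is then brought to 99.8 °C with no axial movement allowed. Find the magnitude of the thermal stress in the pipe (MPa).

E = 30230 ksi = 208.4 GPa.
ΔT = 75.20 K. Constrained thermal stress σ = E·α·ΔT = 208.4×10³ MPa × 11.8×10⁻⁶ × 75.20 = 185 MPa (compressive).

185 MPa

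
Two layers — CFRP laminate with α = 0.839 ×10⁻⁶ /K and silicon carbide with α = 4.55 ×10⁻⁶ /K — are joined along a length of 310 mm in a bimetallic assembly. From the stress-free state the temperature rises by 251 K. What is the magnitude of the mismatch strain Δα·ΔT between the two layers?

Δα = |0.839 − 4.55|×10⁻⁶/K = 3.71×10⁻⁶/K.
Mismatch strain = Δα·ΔT = 3.71×10⁻⁶ × 251.0 = 9.31×10⁻⁴.

9.31×10⁻⁴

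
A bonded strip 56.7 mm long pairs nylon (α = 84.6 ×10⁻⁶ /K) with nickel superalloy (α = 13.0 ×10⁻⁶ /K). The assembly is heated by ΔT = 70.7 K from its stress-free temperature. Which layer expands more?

nylon

α(nylon) = 84.6×10⁻⁶/K vs α(nickel superalloy) = 13.0×10⁻⁶/K.
Higher α expands more for the same ΔT: nylon.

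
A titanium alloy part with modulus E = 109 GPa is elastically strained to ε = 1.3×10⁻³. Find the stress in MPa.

142 MPa

σ = E·ε = 109000 MPa × 1.3×10⁻³ = 142 MPa.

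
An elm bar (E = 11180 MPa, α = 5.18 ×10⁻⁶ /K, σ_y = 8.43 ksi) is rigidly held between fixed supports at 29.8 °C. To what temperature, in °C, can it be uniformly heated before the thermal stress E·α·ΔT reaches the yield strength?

E = 11180 MPa = 11.18 GPa.
σ_y = 8.43 ksi = 58.12 MPa.
E·α·ΔT = 58.12 MPa ⇒ ΔT = 58.12 / (11.18×10³ × 5.18×10⁻⁶) = 1004 K.
T = 29.8 + 1004 = 1033 °C.

1030 °C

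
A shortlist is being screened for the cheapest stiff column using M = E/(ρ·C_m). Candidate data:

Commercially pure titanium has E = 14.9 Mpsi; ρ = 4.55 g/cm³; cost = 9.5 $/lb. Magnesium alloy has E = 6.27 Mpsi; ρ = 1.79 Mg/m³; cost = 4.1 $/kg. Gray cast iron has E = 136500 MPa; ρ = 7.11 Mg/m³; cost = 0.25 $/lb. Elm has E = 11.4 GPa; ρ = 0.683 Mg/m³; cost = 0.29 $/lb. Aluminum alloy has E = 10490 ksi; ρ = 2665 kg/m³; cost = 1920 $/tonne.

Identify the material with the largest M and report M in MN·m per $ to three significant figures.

gray cast iron, M = 34.8 MN·m per $

In SI units:
  commercially pure titanium: E = 102.7 GPa, ρ = 4550 kg/m³, cost = 20.94 $/kg
  magnesium alloy: E = 43.23 GPa, ρ = 1790 kg/m³, cost = 4.100 $/kg
  gray cast iron: E = 136.5 GPa, ρ = 7110 kg/m³, cost = 0.5511 $/kg
  elm: E = 11.40 GPa, ρ = 683.0 kg/m³, cost = 0.6393 $/kg
  aluminum alloy: E = 72.33 GPa, ρ = 2665 kg/m³, cost = 1.920 $/kg
  gray cast iron: M = 34.8 MN·m per $
  elm: M = 26.1 MN·m per $
  aluminum alloy: M = 14.1 MN·m per $
  magnesium alloy: M = 5.89 MN·m per $
  commercially pure titanium: M = 1.08 MN·m per $
Gray cast iron ranks first.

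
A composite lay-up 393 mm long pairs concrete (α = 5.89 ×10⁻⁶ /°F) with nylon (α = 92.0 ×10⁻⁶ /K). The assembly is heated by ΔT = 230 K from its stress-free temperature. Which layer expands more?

nylon

concrete: α = 5.89×10⁻⁶/°F × 9/5 = 10.6×10⁻⁶/K.
α(concrete) = 10.6×10⁻⁶/K vs α(nylon) = 92.0×10⁻⁶/K.
Higher α expands more for the same ΔT: nylon.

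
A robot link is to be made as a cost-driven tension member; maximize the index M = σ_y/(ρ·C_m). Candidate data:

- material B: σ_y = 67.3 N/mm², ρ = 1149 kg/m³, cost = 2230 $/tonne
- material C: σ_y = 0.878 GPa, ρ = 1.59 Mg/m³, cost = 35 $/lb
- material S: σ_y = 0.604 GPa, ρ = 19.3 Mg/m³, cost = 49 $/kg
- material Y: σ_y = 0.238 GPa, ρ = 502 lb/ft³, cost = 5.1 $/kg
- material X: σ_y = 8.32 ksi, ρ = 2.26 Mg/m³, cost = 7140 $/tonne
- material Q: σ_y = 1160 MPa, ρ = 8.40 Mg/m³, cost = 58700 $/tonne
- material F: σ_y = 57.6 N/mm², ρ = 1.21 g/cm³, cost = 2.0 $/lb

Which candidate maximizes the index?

Putting every candidate on a common basis:
  material B: σ_y = 67.30 MPa, ρ = 1149 kg/m³, cost = 2.230 $/kg
  material C: σ_y = 878.0 MPa, ρ = 1590 kg/m³, cost = 77.16 $/kg
  material S: σ_y = 604.0 MPa, ρ = 19300 kg/m³, cost = 49.00 $/kg
  material Y: σ_y = 238.0 MPa, ρ = 8041 kg/m³, cost = 5.100 $/kg
  material X: σ_y = 57.36 MPa, ρ = 2260 kg/m³, cost = 7.140 $/kg
  material Q: σ_y = 1160 MPa, ρ = 8400 kg/m³, cost = 58.70 $/kg
  material F: σ_y = 57.60 MPa, ρ = 1210 kg/m³, cost = 4.409 $/kg
  material B: M = 26.3 kN·m per $
  material F: M = 10.8 kN·m per $
  material C: M = 7.16 kN·m per $
  material Y: M = 5.80 kN·m per $
  material X: M = 3.55 kN·m per $
  material Q: M = 2.35 kN·m per $
  material S: M = 0.639 kN·m per $
Material B ranks first.

material B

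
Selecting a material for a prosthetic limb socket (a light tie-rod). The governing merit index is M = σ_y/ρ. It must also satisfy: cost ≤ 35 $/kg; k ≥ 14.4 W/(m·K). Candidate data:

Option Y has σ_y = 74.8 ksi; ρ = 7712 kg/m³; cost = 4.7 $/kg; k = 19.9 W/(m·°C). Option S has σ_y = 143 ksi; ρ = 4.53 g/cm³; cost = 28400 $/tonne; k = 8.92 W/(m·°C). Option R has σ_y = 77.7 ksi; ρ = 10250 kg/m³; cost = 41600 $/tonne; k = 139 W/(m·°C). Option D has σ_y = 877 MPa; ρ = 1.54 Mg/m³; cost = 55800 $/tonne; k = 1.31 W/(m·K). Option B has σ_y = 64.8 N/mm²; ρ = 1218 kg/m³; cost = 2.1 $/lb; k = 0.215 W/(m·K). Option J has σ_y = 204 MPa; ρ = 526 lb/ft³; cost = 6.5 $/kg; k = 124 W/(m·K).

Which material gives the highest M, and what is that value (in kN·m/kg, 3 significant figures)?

option Y, M = 66.9 kN·m/kg

Screen on constraints: cost ≤ 35 $/kg; k ≥ 14.4 W/(m·K). Survivors: option Y, option J.
In SI units:
  option Y: σ_y = 515.7 MPa, ρ = 7712 kg/m³
  option J: σ_y = 204.0 MPa, ρ = 8426 kg/m³
  option Y: M = 66.9 kN·m/kg
  option J: M = 24.2 kN·m/kg
The maximum is for option Y.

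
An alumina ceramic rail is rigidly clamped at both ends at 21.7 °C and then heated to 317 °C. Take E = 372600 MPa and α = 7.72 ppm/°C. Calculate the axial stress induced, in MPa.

E = 372600 MPa = 372.6 GPa.
ΔT = 295.3 K. Constrained thermal stress σ = E·α·ΔT = 372.6×10³ MPa × 7.72×10⁻⁶ × 295.3 = 849 MPa (compressive).

849 MPa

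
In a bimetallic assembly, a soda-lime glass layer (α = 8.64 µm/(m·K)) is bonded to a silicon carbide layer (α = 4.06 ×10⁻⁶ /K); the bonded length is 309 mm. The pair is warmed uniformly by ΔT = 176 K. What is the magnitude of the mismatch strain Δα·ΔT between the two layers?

Δα = |8.64 − 4.06|×10⁻⁶/K = 4.58×10⁻⁶/K.
Mismatch strain = Δα·ΔT = 4.58×10⁻⁶ × 176.0 = 8.06×10⁻⁴.

8.06×10⁻⁴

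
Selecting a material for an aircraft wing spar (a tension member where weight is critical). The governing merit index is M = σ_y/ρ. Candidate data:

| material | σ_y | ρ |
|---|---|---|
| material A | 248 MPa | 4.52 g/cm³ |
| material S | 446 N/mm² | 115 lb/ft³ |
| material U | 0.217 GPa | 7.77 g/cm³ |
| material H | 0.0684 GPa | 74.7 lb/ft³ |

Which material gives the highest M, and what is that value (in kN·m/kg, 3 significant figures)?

material S, M = 242 kN·m/kg

After converting to SI:
  material A: σ_y = 248.0 MPa, ρ = 4520 kg/m³
  material S: σ_y = 446.0 MPa, ρ = 1842 kg/m³
  material U: σ_y = 217.0 MPa, ρ = 7770 kg/m³
  material H: σ_y = 68.40 MPa, ρ = 1197 kg/m³
  material S: M = 242 kN·m/kg
  material H: M = 57.2 kN·m/kg
  material A: M = 54.9 kN·m/kg
  material U: M = 27.9 kN·m/kg
Material S has the largest M.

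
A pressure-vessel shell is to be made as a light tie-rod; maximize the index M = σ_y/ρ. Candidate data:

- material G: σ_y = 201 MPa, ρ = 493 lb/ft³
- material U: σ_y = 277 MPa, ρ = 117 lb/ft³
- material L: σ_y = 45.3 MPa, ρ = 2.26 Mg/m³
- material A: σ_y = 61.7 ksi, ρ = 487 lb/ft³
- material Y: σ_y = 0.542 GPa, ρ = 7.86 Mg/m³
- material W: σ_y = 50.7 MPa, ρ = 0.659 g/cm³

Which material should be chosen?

Normalizing units and computing the index:
  material G: σ_y = 201.0 MPa, ρ = 7897 kg/m³
  material U: σ_y = 277.0 MPa, ρ = 1874 kg/m³
  material L: σ_y = 45.30 MPa, ρ = 2260 kg/m³
  material A: σ_y = 425.4 MPa, ρ = 7801 kg/m³
  material Y: σ_y = 542.0 MPa, ρ = 7860 kg/m³
  material W: σ_y = 50.70 MPa, ρ = 659.0 kg/m³
  material U: M = 148 kN·m/kg
  material W: M = 76.9 kN·m/kg
  material Y: M = 69.0 kN·m/kg
  material A: M = 54.5 kN·m/kg
  material G: M = 25.5 kN·m/kg
  material L: M = 20.0 kN·m/kg
Highest index: material U.

material U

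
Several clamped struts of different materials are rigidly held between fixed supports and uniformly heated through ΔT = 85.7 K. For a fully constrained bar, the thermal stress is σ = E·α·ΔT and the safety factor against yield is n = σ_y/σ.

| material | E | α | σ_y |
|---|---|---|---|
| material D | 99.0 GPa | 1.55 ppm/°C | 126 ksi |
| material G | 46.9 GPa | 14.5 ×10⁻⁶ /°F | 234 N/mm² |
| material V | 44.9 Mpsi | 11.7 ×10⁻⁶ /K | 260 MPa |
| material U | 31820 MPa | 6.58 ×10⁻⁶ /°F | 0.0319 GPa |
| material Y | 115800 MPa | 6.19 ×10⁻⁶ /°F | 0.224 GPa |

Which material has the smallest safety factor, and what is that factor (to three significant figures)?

Per material, after unit conversion:
  material D: E = 99.00, α = 1.55, σ_y = 868.7 → σ = 13.2 MPa, n = 66.1
  material G: E = 46.90, α = 26.1, σ_y = 234.0 → σ = 105 MPa, n = 2.23
  material V: E = 309.6, α = 11.7, σ_y = 260.0 → σ = 310 MPa, n = 0.838
  material U: E = 31.82, α = 11.8, σ_y = 31.90 → σ = 32.3 MPa, n = 0.988
  material Y: E = 115.8, α = 11.1, σ_y = 224.0 → σ = 111 MPa, n = 2.03
Material V has the lowest safety factor, n = 0.838.

material V, n = 0.838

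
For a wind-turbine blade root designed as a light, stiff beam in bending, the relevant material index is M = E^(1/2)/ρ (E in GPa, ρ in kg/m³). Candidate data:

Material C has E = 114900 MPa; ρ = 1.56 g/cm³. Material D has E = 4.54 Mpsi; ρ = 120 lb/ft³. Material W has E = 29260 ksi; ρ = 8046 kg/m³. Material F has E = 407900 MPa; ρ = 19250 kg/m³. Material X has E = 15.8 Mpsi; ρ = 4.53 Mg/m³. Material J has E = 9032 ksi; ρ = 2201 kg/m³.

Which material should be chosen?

material C

Normalizing units and computing the index:
  material C: E = 114.9 GPa, ρ = 1560 kg/m³
  material D: E = 31.30 GPa, ρ = 1922 kg/m³
  material W: E = 201.7 GPa, ρ = 8046 kg/m³
  material F: E = 407.9 GPa, ρ = 19250 kg/m³
  material X: E = 108.9 GPa, ρ = 4530 kg/m³
  material J: E = 62.27 GPa, ρ = 2201 kg/m³
  material C: M = 6.87×10⁻³
  material J: M = 3.59×10⁻³
  material D: M = 2.91×10⁻³
  material X: M = 2.30×10⁻³
  material W: M = 1.77×10⁻³
  material F: M = 1.05×10⁻³
Highest index: material C.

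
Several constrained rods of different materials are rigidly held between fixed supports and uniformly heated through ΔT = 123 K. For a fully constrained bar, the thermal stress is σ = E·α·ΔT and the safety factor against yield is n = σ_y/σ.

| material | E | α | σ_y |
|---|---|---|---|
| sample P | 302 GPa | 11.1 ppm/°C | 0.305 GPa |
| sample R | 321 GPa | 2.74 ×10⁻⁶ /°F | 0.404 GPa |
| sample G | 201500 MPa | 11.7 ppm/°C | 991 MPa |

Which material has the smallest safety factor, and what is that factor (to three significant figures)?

sample P, n = 0.740

With everything in SI (GPa, ×10⁻⁶/K, MPa):
  sample P: E = 302.0, α = 11.1, σ_y = 305.0 → σ = 412 MPa, n = 0.740
  sample R: E = 321.0, α = 4.93, σ_y = 404.0 → σ = 195 MPa, n = 2.07
  sample G: E = 201.5, α = 11.7, σ_y = 991.0 → σ = 290 MPa, n = 3.42
The minimum is sample P at n = 0.740.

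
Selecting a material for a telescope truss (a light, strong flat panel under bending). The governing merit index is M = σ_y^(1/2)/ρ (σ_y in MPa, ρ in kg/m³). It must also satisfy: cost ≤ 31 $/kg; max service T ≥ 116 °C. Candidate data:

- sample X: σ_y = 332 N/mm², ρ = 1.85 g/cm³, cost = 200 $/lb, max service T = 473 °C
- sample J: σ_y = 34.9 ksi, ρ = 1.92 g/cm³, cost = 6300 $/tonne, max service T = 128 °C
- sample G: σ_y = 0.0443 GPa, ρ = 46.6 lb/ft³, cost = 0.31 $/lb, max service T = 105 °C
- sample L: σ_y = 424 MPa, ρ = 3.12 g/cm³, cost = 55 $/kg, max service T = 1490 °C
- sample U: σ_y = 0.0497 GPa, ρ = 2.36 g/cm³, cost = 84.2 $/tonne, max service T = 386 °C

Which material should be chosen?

Screen on constraints: cost ≤ 31 $/kg; max service T ≥ 116 °C. Survivors: sample J, sample U.
After converting to SI:
  sample J: σ_y = 240.6 MPa, ρ = 1920 kg/m³
  sample U: σ_y = 49.70 MPa, ρ = 2360 kg/m³
  sample J: M = 8.08×10⁻³
  sample U: M = 2.99×10⁻³
The maximum is for sample J.

sample J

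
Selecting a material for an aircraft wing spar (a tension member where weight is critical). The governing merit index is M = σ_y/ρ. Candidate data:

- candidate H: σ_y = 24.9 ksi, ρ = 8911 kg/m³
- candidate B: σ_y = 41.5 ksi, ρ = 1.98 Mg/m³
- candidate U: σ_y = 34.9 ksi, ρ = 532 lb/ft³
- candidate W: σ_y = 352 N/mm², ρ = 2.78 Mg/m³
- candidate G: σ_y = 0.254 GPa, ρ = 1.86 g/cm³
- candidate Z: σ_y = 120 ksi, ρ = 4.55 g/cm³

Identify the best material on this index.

Putting every candidate on a common basis:
  candidate H: σ_y = 171.7 MPa, ρ = 8911 kg/m³
  candidate B: σ_y = 286.1 MPa, ρ = 1980 kg/m³
  candidate U: σ_y = 240.6 MPa, ρ = 8522 kg/m³
  candidate W: σ_y = 352.0 MPa, ρ = 2780 kg/m³
  candidate G: σ_y = 254.0 MPa, ρ = 1860 kg/m³
  candidate Z: σ_y = 827.4 MPa, ρ = 4550 kg/m³
  candidate Z: M = 182 kN·m/kg
  candidate B: M = 145 kN·m/kg
  candidate G: M = 137 kN·m/kg
  candidate W: M = 127 kN·m/kg
  candidate U: M = 28.2 kN·m/kg
  candidate H: M = 19.3 kN·m/kg
The maximum is for candidate Z.

candidate Z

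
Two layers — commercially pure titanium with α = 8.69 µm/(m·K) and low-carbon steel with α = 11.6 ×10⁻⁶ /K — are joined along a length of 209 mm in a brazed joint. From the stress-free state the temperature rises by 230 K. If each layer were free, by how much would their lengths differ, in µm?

Δα = |8.69 − 11.6|×10⁻⁶/K = 2.91×10⁻⁶/K.
ΔL_mismatch = Δα·L·ΔT = 2.91×10⁻⁶ × 209.0 mm × 230.0 K = 140 µm.

140 µm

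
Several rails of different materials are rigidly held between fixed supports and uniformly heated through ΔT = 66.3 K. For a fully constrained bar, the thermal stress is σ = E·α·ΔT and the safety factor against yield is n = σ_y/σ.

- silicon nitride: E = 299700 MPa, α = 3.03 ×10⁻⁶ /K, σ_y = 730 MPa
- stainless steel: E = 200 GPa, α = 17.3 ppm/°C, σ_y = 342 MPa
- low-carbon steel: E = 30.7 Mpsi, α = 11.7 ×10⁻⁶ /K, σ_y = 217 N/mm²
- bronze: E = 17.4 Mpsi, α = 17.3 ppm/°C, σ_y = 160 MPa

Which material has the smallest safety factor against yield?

Per material, after unit conversion:
  silicon nitride: E = 299.7, α = 3.03, σ_y = 730.0 → σ = 60.2 MPa, n = 12.1
  stainless steel: E = 200.0, α = 17.3, σ_y = 342.0 → σ = 229 MPa, n = 1.49
  low-carbon steel: E = 211.7, α = 11.7, σ_y = 217.0 → σ = 164 MPa, n = 1.32
  bronze: E = 120.0, α = 17.3, σ_y = 160.0 → σ = 138 MPa, n = 1.16
The minimum is bronze at n = 1.16.

bronze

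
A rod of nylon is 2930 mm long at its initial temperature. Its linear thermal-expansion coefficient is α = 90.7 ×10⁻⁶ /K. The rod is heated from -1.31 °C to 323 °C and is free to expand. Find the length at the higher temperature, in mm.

3016.2 mm

ΔT = 323 − (-1.31) = 324.3 K.
ΔL = α·L₀·ΔT = 90.7×10⁻⁶ × 2930 mm × 324.3 K = 86.2 mm.
L = L₀ + ΔL = 2930 + 86.2 = 3016.2 mm.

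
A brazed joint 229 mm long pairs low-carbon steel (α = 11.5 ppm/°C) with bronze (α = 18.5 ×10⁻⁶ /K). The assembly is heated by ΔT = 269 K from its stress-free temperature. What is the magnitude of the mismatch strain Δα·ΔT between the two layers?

1.88×10⁻³

Δα = |11.5 − 18.5|×10⁻⁶/K = 7.00×10⁻⁶/K.
Mismatch strain = Δα·ΔT = 7.00×10⁻⁶ × 269.0 = 1.88×10⁻³.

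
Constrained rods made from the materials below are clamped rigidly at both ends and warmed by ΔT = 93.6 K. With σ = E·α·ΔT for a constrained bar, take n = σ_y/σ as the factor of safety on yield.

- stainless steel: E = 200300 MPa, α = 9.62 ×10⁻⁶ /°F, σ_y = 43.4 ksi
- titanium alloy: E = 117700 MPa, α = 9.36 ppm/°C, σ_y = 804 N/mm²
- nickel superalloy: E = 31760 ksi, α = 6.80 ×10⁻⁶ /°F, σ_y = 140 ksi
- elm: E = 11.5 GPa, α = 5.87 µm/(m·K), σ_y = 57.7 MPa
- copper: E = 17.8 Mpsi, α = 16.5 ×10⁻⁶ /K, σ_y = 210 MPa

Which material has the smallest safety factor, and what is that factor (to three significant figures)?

stainless steel, n = 0.922

In consistent units (E in GPa, α in ×10⁻⁶/K, σ_y in MPa):
  stainless steel: E = 200.3, α = 17.3, σ_y = 299.2 → σ = 325 MPa, n = 0.922
  titanium alloy: E = 117.7, α = 9.36, σ_y = 804.0 → σ = 103 MPa, n = 7.80
  nickel superalloy: E = 219.0, α = 12.2, σ_y = 965.3 → σ = 251 MPa, n = 3.85
  elm: E = 11.50, α = 5.87, σ_y = 57.70 → σ = 6.32 MPa, n = 9.13
  copper: E = 122.7, α = 16.5, σ_y = 210.0 → σ = 190 MPa, n = 1.11
The minimum is stainless steel at n = 0.922.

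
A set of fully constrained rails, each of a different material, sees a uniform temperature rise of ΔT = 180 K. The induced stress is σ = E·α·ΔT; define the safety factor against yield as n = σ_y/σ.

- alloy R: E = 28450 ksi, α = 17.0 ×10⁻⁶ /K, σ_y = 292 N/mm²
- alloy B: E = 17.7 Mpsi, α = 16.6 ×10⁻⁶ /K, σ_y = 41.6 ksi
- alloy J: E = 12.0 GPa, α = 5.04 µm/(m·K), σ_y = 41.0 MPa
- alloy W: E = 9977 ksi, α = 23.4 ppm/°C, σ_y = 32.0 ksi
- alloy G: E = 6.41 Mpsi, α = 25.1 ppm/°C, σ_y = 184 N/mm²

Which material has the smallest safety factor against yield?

alloy R

Converting E to GPa, α to ×10⁻⁶/K, σ_y to MPa, then σ and n for each:
  alloy R: E = 196.2, α = 17.0, σ_y = 292.0 → σ = 600 MPa, n = 0.486
  alloy B: E = 122.0, α = 16.6, σ_y = 286.8 → σ = 365 MPa, n = 0.787
  alloy J: E = 12.00, α = 5.04, σ_y = 41.00 → σ = 10.9 MPa, n = 3.77
  alloy W: E = 68.79, α = 23.4, σ_y = 220.6 → σ = 290 MPa, n = 0.761
  alloy G: E = 44.20, α = 25.1, σ_y = 184.0 → σ = 200 MPa, n = 0.921
Alloy R has the lowest safety factor, n = 0.486.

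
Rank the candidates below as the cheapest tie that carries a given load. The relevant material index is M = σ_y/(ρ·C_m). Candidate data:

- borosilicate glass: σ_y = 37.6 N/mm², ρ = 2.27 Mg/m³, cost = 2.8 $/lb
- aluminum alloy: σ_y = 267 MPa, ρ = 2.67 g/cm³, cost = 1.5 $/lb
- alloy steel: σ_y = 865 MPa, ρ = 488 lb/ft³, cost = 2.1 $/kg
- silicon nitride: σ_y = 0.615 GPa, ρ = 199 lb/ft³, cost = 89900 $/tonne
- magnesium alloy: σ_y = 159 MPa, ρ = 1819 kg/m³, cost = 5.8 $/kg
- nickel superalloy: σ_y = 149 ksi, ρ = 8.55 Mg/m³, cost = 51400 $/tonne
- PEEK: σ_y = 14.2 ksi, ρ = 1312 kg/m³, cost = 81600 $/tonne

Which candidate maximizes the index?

alloy steel

Putting every candidate on a common basis:
  borosilicate glass: σ_y = 37.60 MPa, ρ = 2270 kg/m³, cost = 6.173 $/kg
  aluminum alloy: σ_y = 267.0 MPa, ρ = 2670 kg/m³, cost = 3.307 $/kg
  alloy steel: σ_y = 865.0 MPa, ρ = 7817 kg/m³, cost = 2.100 $/kg
  silicon nitride: σ_y = 615.0 MPa, ρ = 3188 kg/m³, cost = 89.90 $/kg
  magnesium alloy: σ_y = 159.0 MPa, ρ = 1819 kg/m³, cost = 5.800 $/kg
  nickel superalloy: σ_y = 1027 MPa, ρ = 8550 kg/m³, cost = 51.40 $/kg
  PEEK: σ_y = 97.91 MPa, ρ = 1312 kg/m³, cost = 81.60 $/kg
  alloy steel: M = 52.7 kN·m per $
  aluminum alloy: M = 30.2 kN·m per $
  magnesium alloy: M = 15.1 kN·m per $
  borosilicate glass: M = 2.68 kN·m per $
  nickel superalloy: M = 2.34 kN·m per $
  silicon nitride: M = 2.15 kN·m per $
  PEEK: M = 0.914 kN·m per $
The maximum is for alloy steel.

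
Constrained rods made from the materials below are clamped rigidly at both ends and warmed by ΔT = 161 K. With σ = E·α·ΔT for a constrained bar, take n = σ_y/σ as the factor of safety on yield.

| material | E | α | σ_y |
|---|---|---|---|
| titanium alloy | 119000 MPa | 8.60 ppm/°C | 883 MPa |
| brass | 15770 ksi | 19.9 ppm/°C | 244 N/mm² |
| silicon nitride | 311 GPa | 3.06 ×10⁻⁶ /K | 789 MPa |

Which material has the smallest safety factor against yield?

brass

In consistent units (E in GPa, α in ×10⁻⁶/K, σ_y in MPa):
  titanium alloy: E = 119.0, α = 8.60, σ_y = 883.0 → σ = 165 MPa, n = 5.36
  brass: E = 108.7, α = 19.9, σ_y = 244.0 → σ = 348 MPa, n = 0.700
  silicon nitride: E = 311.0, α = 3.06, σ_y = 789.0 → σ = 153 MPa, n = 5.15
The minimum is brass at n = 0.700.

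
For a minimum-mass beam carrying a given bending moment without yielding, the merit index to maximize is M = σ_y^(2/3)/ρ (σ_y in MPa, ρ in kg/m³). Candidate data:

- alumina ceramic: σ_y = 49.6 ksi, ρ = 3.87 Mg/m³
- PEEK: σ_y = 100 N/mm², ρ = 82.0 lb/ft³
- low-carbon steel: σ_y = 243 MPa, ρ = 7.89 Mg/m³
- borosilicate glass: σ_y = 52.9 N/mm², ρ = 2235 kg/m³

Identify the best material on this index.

In SI units:
  alumina ceramic: σ_y = 342.0 MPa, ρ = 3870 kg/m³
  PEEK: σ_y = 100.0 MPa, ρ = 1314 kg/m³
  low-carbon steel: σ_y = 243.0 MPa, ρ = 7890 kg/m³
  borosilicate glass: σ_y = 52.90 MPa, ρ = 2235 kg/m³
  PEEK: M = 16.4×10⁻³
  alumina ceramic: M = 12.6×10⁻³
  borosilicate glass: M = 6.31×10⁻³
  low-carbon steel: M = 4.94×10⁻³
The maximum is for PEEK.

PEEK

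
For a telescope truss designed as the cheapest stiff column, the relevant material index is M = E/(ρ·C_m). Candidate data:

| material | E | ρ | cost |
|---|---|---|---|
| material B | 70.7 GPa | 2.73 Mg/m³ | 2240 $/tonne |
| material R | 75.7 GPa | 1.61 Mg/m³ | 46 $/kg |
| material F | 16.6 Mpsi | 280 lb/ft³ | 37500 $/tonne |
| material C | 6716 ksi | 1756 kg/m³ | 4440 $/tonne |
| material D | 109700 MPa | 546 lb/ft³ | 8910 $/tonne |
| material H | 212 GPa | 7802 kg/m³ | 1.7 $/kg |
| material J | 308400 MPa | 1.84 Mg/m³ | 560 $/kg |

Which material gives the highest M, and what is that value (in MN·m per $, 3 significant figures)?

material H, M = 16.0 MN·m per $

Convert each candidate to consistent units, then evaluate M:
  material B: E = 70.70 GPa, ρ = 2730 kg/m³, cost = 2.240 $/kg
  material R: E = 75.70 GPa, ρ = 1610 kg/m³, cost = 46.00 $/kg
  material F: E = 114.5 GPa, ρ = 4485 kg/m³, cost = 37.50 $/kg
  material C: E = 46.31 GPa, ρ = 1756 kg/m³, cost = 4.440 $/kg
  material D: E = 109.7 GPa, ρ = 8746 kg/m³, cost = 8.910 $/kg
  material H: E = 212.0 GPa, ρ = 7802 kg/m³, cost = 1.700 $/kg
  material J: E = 308.4 GPa, ρ = 1840 kg/m³, cost = 560.0 $/kg
  material H: M = 16.0 MN·m per $
  material B: M = 11.6 MN·m per $
  material C: M = 5.94 MN·m per $
  material D: M = 1.41 MN·m per $
  material R: M = 1.02 MN·m per $
  material F: M = 0.680 MN·m per $
  material J: M = 0.299 MN·m per $
Highest index: material H.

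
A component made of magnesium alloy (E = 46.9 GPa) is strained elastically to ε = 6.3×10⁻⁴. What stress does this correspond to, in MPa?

σ = E·ε = 46900 MPa × 6.3×10⁻⁴ = 29.5 MPa.

29.5 MPa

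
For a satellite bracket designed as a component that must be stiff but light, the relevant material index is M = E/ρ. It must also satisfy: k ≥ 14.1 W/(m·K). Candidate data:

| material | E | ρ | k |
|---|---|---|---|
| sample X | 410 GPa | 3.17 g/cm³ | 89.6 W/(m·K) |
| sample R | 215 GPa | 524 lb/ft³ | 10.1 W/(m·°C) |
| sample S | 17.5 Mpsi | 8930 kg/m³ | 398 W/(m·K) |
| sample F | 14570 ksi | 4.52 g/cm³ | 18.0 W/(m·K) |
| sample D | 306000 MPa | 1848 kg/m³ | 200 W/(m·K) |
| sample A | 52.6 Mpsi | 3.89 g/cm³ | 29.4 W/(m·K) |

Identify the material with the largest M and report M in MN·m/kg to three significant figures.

Screen on constraints: k ≥ 14.1 W/(m·K). Survivors: sample X, sample S, sample F, sample D, sample A.
In SI units:
  sample X: E = 410.0 GPa, ρ = 3170 kg/m³
  sample S: E = 120.7 GPa, ρ = 8930 kg/m³
  sample F: E = 100.5 GPa, ρ = 4520 kg/m³
  sample D: E = 306.0 GPa, ρ = 1848 kg/m³
  sample A: E = 362.7 GPa, ρ = 3890 kg/m³
  sample D: M = 166 MN·m/kg
  sample X: M = 129 MN·m/kg
  sample A: M = 93.2 MN·m/kg
  sample F: M = 22.2 MN·m/kg
  sample S: M = 13.5 MN·m/kg
The maximum is for sample D.

sample D, M = 166 MN·m/kg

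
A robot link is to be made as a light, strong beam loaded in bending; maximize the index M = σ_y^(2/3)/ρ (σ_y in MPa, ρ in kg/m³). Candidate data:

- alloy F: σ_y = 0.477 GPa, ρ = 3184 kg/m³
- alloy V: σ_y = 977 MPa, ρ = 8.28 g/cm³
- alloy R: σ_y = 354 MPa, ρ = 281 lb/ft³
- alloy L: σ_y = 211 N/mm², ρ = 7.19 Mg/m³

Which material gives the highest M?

Normalizing units and computing the index:
  alloy F: σ_y = 477.0 MPa, ρ = 3184 kg/m³
  alloy V: σ_y = 977.0 MPa, ρ = 8280 kg/m³
  alloy R: σ_y = 354.0 MPa, ρ = 4501 kg/m³
  alloy L: σ_y = 211.0 MPa, ρ = 7190 kg/m³
  alloy F: M = 19.2×10⁻³
  alloy V: M = 11.9×10⁻³
  alloy R: M = 11.1×10⁻³
  alloy L: M = 4.93×10⁻³
Highest index: alloy F.

alloy F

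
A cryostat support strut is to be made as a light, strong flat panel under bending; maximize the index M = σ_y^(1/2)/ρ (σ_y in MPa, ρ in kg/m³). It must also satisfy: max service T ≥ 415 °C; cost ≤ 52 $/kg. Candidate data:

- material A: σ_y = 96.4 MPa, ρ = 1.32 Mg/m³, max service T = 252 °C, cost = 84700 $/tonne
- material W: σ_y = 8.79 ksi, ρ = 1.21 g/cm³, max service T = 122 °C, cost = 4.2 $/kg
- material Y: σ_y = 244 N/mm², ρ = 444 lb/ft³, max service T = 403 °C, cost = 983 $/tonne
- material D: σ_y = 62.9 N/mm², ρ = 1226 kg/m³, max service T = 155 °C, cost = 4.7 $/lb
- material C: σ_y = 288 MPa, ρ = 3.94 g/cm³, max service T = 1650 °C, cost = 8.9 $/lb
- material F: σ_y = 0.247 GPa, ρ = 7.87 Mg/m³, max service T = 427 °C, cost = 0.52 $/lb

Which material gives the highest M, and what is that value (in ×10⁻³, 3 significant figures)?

material C, M = 4.31×10⁻³

Screen on constraints: max service T ≥ 415 °C; cost ≤ 52 $/kg. Survivors: material C, material F.
Putting every candidate on a common basis:
  material C: σ_y = 288.0 MPa, ρ = 3940 kg/m³
  material F: σ_y = 247.0 MPa, ρ = 7870 kg/m³
  material C: M = 4.31×10⁻³
  material F: M = 2.00×10⁻³
Highest index: material C.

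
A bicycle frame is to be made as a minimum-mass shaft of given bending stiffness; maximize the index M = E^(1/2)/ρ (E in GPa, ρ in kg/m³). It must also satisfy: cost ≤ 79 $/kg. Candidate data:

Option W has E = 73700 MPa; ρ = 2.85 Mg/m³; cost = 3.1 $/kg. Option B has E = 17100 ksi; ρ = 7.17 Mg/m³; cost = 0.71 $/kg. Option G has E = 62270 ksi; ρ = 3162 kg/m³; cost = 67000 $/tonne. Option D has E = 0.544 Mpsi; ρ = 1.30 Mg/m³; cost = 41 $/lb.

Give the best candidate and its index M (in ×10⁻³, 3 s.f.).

option G, M = 6.55×10⁻³

Screen on constraints: cost ≤ 79 $/kg. Survivors: option W, option B, option G.
In SI units:
  option W: E = 73.70 GPa, ρ = 2850 kg/m³
  option B: E = 117.9 GPa, ρ = 7170 kg/m³
  option G: E = 429.3 GPa, ρ = 3162 kg/m³
  option G: M = 6.55×10⁻³
  option W: M = 3.01×10⁻³
  option B: M = 1.51×10⁻³
The maximum is for option G.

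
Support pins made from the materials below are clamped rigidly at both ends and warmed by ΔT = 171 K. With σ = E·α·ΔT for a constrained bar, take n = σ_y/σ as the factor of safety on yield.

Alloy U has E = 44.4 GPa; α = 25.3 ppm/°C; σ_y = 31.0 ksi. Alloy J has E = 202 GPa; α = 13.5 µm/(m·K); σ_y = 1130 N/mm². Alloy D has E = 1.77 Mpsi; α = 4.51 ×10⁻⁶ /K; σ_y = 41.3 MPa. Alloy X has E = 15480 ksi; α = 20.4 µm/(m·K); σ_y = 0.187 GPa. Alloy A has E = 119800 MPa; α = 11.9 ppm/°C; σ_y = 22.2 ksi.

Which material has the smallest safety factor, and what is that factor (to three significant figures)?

With everything in SI (GPa, ×10⁻⁶/K, MPa):
  alloy U: E = 44.40, α = 25.3, σ_y = 213.7 → σ = 192 MPa, n = 1.11
  alloy J: E = 202.0, α = 13.5, σ_y = 1130 → σ = 466 MPa, n = 2.42
  alloy D: E = 12.20, α = 4.51, σ_y = 41.30 → σ = 9.41 MPa, n = 4.39
  alloy X: E = 106.7, α = 20.4, σ_y = 187.0 → σ = 372 MPa, n = 0.502
  alloy A: E = 119.8, α = 11.9, σ_y = 153.1 → σ = 244 MPa, n = 0.628
The minimum is alloy X at n = 0.502.

alloy X, n = 0.502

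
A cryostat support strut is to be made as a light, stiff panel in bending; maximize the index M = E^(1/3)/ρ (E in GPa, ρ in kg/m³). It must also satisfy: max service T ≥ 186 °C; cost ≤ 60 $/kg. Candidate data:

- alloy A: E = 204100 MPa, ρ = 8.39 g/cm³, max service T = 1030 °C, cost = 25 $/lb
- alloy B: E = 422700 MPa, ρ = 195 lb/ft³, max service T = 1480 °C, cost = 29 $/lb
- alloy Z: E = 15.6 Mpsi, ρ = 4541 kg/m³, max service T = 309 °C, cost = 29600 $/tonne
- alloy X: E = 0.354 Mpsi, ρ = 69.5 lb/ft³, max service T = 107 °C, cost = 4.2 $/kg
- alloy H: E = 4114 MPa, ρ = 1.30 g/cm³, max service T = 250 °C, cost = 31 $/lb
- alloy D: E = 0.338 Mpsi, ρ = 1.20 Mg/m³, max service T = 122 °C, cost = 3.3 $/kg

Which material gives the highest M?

alloy Z

Screen on constraints: max service T ≥ 186 °C; cost ≤ 60 $/kg. Survivors: alloy A, alloy Z.
Normalizing units and computing the index:
  alloy A: E = 204.1 GPa, ρ = 8390 kg/m³
  alloy Z: E = 107.6 GPa, ρ = 4541 kg/m³
  alloy Z: M = 1.05×10⁻³
  alloy A: M = 0.702×10⁻³
The maximum is for alloy Z.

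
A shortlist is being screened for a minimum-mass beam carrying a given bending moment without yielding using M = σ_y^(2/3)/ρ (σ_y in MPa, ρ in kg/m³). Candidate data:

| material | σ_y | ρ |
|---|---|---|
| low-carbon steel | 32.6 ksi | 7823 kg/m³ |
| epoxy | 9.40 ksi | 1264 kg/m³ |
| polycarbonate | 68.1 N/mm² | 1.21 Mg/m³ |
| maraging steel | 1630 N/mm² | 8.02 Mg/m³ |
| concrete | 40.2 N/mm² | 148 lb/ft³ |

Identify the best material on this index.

maraging steel

Convert each candidate to consistent units, then evaluate M:
  low-carbon steel: σ_y = 224.8 MPa, ρ = 7823 kg/m³
  epoxy: σ_y = 64.81 MPa, ρ = 1264 kg/m³
  polycarbonate: σ_y = 68.10 MPa, ρ = 1210 kg/m³
  maraging steel: σ_y = 1630 MPa, ρ = 8020 kg/m³
  concrete: σ_y = 40.20 MPa, ρ = 2371 kg/m³
  maraging steel: M = 17.3×10⁻³
  polycarbonate: M = 13.8×10⁻³
  epoxy: M = 12.8×10⁻³
  concrete: M = 4.95×10⁻³
  low-carbon steel: M = 4.73×10⁻³
Maraging steel ranks first.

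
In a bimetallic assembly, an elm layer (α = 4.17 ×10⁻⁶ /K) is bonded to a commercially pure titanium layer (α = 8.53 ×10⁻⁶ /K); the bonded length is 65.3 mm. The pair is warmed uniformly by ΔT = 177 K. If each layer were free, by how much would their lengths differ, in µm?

50.4 µm

Δα = |4.17 − 8.53|×10⁻⁶/K = 4.36×10⁻⁶/K.
ΔL_mismatch = Δα·L·ΔT = 4.36×10⁻⁶ × 65.3 mm × 177.0 K = 50.4 µm.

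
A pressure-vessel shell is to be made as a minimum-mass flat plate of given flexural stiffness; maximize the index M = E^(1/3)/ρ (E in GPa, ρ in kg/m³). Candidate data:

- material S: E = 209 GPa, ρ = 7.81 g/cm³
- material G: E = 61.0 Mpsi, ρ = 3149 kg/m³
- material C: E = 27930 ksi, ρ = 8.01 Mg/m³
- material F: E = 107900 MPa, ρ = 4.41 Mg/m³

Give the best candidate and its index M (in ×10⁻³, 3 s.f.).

After converting to SI:
  material S: E = 209.0 GPa, ρ = 7810 kg/m³
  material G: E = 420.6 GPa, ρ = 3149 kg/m³
  material C: E = 192.6 GPa, ρ = 8010 kg/m³
  material F: E = 107.9 GPa, ρ = 4410 kg/m³
  material G: M = 2.38×10⁻³
  material F: M = 1.08×10⁻³
  material S: M = 0.760×10⁻³
  material C: M = 0.721×10⁻³
Material G has the largest M.

material G, M = 2.38×10⁻³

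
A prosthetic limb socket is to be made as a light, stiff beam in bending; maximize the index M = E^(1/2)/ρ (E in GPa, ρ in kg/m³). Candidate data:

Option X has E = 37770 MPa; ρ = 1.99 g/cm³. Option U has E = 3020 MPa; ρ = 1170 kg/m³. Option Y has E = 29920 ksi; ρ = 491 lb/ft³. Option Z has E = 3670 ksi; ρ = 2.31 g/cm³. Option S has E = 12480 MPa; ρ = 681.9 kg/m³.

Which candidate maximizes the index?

Putting every candidate on a common basis:
  option X: E = 37.77 GPa, ρ = 1990 kg/m³
  option U: E = 3.020 GPa, ρ = 1170 kg/m³
  option Y: E = 206.3 GPa, ρ = 7865 kg/m³
  option Z: E = 25.30 GPa, ρ = 2310 kg/m³
  option S: E = 12.48 GPa, ρ = 681.9 kg/m³
  option S: M = 5.18×10⁻³
  option X: M = 3.09×10⁻³
  option Z: M = 2.18×10⁻³
  option Y: M = 1.83×10⁻³
  option U: M = 1.49×10⁻³
Option S ranks first.

option S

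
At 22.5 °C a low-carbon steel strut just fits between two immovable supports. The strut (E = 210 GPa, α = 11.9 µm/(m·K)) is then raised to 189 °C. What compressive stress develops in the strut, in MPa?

ΔT = 166.5 K. Constrained thermal stress σ = E·α·ΔT = 210.0×10³ MPa × 11.9×10⁻⁶ × 166.5 = 416 MPa (compressive).

416 MPa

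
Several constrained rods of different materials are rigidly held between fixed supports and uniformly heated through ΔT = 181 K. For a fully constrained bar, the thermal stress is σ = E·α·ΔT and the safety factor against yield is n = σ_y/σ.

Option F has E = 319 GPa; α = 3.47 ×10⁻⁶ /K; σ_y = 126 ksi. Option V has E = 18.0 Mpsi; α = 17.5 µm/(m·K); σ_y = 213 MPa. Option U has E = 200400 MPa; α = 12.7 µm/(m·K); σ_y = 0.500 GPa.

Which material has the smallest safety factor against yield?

In consistent units (E in GPa, α in ×10⁻⁶/K, σ_y in MPa):
  option F: E = 319.0, α = 3.47, σ_y = 868.7 → σ = 200 MPa, n = 4.34
  option V: E = 124.1, α = 17.5, σ_y = 213.0 → σ = 393 MPa, n = 0.542
  option U: E = 200.4, α = 12.7, σ_y = 500.0 → σ = 461 MPa, n = 1.09
Option V has the lowest safety factor, n = 0.542.

option V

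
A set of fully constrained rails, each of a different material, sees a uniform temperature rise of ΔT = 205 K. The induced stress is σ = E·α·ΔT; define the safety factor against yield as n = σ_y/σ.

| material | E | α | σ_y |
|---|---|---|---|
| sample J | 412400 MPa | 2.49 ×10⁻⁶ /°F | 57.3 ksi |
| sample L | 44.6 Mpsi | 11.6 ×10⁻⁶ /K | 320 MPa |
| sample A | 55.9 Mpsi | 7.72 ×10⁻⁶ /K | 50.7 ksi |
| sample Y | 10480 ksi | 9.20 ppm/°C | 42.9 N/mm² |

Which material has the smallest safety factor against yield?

sample Y

In consistent units (E in GPa, α in ×10⁻⁶/K, σ_y in MPa):
  sample J: E = 412.4, α = 4.48, σ_y = 395.1 → σ = 379 MPa, n = 1.04
  sample L: E = 307.5, α = 11.6, σ_y = 320.0 → σ = 731 MPa, n = 0.438
  sample A: E = 385.4, α = 7.72, σ_y = 349.6 → σ = 610 MPa, n = 0.573
  sample Y: E = 72.26, α = 9.20, σ_y = 42.90 → σ = 136 MPa, n = 0.315
Sample Y has the lowest safety factor, n = 0.315.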